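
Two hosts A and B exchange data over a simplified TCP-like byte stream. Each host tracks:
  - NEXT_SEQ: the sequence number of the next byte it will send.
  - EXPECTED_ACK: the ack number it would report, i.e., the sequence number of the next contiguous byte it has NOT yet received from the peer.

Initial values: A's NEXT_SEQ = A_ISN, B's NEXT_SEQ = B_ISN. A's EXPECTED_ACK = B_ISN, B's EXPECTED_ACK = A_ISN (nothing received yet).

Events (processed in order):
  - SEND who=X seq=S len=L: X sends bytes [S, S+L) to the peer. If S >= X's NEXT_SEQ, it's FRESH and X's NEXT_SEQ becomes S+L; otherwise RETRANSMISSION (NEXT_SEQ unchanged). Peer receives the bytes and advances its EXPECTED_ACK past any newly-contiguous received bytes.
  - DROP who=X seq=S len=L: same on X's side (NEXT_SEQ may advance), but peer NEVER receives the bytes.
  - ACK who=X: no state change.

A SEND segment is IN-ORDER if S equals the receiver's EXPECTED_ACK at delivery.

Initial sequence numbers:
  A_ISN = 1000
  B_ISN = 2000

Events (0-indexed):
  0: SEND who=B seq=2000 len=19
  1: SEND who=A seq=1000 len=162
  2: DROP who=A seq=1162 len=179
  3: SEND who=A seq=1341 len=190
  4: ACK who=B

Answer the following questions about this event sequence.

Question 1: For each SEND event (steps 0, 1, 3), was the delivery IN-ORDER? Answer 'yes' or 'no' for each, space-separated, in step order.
Answer: yes yes no

Derivation:
Step 0: SEND seq=2000 -> in-order
Step 1: SEND seq=1000 -> in-order
Step 3: SEND seq=1341 -> out-of-order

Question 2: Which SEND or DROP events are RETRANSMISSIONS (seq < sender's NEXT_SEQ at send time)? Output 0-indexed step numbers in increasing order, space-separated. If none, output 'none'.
Step 0: SEND seq=2000 -> fresh
Step 1: SEND seq=1000 -> fresh
Step 2: DROP seq=1162 -> fresh
Step 3: SEND seq=1341 -> fresh

Answer: none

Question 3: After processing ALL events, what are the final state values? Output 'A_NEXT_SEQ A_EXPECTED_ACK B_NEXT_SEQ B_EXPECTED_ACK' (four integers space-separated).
After event 0: A_seq=1000 A_ack=2019 B_seq=2019 B_ack=1000
After event 1: A_seq=1162 A_ack=2019 B_seq=2019 B_ack=1162
After event 2: A_seq=1341 A_ack=2019 B_seq=2019 B_ack=1162
After event 3: A_seq=1531 A_ack=2019 B_seq=2019 B_ack=1162
After event 4: A_seq=1531 A_ack=2019 B_seq=2019 B_ack=1162

Answer: 1531 2019 2019 1162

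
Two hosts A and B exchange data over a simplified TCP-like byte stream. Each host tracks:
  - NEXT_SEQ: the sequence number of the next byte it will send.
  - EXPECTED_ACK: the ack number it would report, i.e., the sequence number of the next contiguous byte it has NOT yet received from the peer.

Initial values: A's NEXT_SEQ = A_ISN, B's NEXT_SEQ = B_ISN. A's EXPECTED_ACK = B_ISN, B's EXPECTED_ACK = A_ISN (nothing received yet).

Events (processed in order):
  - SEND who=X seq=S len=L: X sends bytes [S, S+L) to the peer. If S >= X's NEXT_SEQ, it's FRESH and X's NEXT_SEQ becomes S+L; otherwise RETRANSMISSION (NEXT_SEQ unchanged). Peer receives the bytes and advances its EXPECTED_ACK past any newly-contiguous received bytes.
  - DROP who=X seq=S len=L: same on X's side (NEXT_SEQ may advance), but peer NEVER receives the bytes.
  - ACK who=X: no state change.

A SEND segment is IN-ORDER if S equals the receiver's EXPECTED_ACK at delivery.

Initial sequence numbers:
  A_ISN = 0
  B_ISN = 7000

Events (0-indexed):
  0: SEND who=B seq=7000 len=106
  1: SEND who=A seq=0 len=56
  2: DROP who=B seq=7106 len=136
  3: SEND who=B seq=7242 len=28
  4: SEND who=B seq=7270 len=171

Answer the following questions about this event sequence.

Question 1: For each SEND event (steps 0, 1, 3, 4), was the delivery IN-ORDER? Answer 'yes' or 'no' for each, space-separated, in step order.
Answer: yes yes no no

Derivation:
Step 0: SEND seq=7000 -> in-order
Step 1: SEND seq=0 -> in-order
Step 3: SEND seq=7242 -> out-of-order
Step 4: SEND seq=7270 -> out-of-order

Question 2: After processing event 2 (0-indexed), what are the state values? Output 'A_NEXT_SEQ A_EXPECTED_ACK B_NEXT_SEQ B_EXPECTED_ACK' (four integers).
After event 0: A_seq=0 A_ack=7106 B_seq=7106 B_ack=0
After event 1: A_seq=56 A_ack=7106 B_seq=7106 B_ack=56
After event 2: A_seq=56 A_ack=7106 B_seq=7242 B_ack=56

56 7106 7242 56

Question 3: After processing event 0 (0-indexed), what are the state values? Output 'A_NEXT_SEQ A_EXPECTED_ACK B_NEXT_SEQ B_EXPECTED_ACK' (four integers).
After event 0: A_seq=0 A_ack=7106 B_seq=7106 B_ack=0

0 7106 7106 0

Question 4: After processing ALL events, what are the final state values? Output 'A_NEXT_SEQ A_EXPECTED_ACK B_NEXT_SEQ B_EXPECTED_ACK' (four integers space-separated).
After event 0: A_seq=0 A_ack=7106 B_seq=7106 B_ack=0
After event 1: A_seq=56 A_ack=7106 B_seq=7106 B_ack=56
After event 2: A_seq=56 A_ack=7106 B_seq=7242 B_ack=56
After event 3: A_seq=56 A_ack=7106 B_seq=7270 B_ack=56
After event 4: A_seq=56 A_ack=7106 B_seq=7441 B_ack=56

Answer: 56 7106 7441 56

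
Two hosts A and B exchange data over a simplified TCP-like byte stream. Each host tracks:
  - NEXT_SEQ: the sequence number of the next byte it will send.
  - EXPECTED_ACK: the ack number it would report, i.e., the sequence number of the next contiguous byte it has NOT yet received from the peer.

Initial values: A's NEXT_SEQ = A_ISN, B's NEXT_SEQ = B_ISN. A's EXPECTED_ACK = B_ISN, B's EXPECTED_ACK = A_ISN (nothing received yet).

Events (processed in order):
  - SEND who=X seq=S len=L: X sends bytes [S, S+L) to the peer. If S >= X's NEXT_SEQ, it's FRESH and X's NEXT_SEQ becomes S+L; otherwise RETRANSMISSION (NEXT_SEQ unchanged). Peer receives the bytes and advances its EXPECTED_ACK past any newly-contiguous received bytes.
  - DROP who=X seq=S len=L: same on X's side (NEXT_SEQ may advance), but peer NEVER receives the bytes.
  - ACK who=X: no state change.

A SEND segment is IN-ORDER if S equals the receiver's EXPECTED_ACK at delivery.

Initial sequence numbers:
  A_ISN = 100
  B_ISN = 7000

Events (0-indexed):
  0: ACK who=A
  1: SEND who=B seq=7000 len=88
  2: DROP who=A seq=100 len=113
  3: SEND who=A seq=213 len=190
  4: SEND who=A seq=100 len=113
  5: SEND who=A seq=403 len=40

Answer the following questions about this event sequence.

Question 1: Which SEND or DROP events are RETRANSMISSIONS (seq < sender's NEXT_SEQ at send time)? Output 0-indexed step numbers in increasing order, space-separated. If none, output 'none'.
Answer: 4

Derivation:
Step 1: SEND seq=7000 -> fresh
Step 2: DROP seq=100 -> fresh
Step 3: SEND seq=213 -> fresh
Step 4: SEND seq=100 -> retransmit
Step 5: SEND seq=403 -> fresh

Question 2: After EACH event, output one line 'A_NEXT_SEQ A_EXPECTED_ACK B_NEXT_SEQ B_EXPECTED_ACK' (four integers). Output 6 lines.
100 7000 7000 100
100 7088 7088 100
213 7088 7088 100
403 7088 7088 100
403 7088 7088 403
443 7088 7088 443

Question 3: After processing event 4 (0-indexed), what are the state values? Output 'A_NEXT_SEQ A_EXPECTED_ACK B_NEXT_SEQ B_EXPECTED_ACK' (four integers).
After event 0: A_seq=100 A_ack=7000 B_seq=7000 B_ack=100
After event 1: A_seq=100 A_ack=7088 B_seq=7088 B_ack=100
After event 2: A_seq=213 A_ack=7088 B_seq=7088 B_ack=100
After event 3: A_seq=403 A_ack=7088 B_seq=7088 B_ack=100
After event 4: A_seq=403 A_ack=7088 B_seq=7088 B_ack=403

403 7088 7088 403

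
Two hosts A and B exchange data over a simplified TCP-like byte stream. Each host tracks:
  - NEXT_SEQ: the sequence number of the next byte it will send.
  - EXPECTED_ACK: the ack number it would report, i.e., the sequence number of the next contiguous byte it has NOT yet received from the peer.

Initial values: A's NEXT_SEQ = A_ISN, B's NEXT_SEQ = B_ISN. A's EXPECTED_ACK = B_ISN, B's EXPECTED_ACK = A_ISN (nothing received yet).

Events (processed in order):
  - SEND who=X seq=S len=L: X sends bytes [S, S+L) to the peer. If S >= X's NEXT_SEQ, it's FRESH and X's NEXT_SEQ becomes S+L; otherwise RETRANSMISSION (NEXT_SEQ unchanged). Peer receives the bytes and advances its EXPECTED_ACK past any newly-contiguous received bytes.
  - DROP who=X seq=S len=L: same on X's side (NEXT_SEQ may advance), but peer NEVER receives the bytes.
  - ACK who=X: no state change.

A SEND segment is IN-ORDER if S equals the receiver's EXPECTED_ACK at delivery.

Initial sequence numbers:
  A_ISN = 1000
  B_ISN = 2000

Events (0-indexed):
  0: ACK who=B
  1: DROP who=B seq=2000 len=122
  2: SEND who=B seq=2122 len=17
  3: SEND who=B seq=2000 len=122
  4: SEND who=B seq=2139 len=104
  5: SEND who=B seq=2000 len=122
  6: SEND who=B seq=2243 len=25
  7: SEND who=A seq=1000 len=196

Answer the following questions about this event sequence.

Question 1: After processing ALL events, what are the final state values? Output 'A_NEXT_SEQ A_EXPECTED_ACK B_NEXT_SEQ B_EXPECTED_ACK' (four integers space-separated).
After event 0: A_seq=1000 A_ack=2000 B_seq=2000 B_ack=1000
After event 1: A_seq=1000 A_ack=2000 B_seq=2122 B_ack=1000
After event 2: A_seq=1000 A_ack=2000 B_seq=2139 B_ack=1000
After event 3: A_seq=1000 A_ack=2139 B_seq=2139 B_ack=1000
After event 4: A_seq=1000 A_ack=2243 B_seq=2243 B_ack=1000
After event 5: A_seq=1000 A_ack=2243 B_seq=2243 B_ack=1000
After event 6: A_seq=1000 A_ack=2268 B_seq=2268 B_ack=1000
After event 7: A_seq=1196 A_ack=2268 B_seq=2268 B_ack=1196

Answer: 1196 2268 2268 1196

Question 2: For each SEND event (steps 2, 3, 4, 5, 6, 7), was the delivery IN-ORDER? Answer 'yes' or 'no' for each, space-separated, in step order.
Answer: no yes yes no yes yes

Derivation:
Step 2: SEND seq=2122 -> out-of-order
Step 3: SEND seq=2000 -> in-order
Step 4: SEND seq=2139 -> in-order
Step 5: SEND seq=2000 -> out-of-order
Step 6: SEND seq=2243 -> in-order
Step 7: SEND seq=1000 -> in-order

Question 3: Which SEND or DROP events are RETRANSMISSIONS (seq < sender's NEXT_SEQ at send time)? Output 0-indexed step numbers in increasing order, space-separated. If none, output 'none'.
Step 1: DROP seq=2000 -> fresh
Step 2: SEND seq=2122 -> fresh
Step 3: SEND seq=2000 -> retransmit
Step 4: SEND seq=2139 -> fresh
Step 5: SEND seq=2000 -> retransmit
Step 6: SEND seq=2243 -> fresh
Step 7: SEND seq=1000 -> fresh

Answer: 3 5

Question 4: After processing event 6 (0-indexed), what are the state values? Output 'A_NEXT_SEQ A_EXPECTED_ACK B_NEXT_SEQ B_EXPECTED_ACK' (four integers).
After event 0: A_seq=1000 A_ack=2000 B_seq=2000 B_ack=1000
After event 1: A_seq=1000 A_ack=2000 B_seq=2122 B_ack=1000
After event 2: A_seq=1000 A_ack=2000 B_seq=2139 B_ack=1000
After event 3: A_seq=1000 A_ack=2139 B_seq=2139 B_ack=1000
After event 4: A_seq=1000 A_ack=2243 B_seq=2243 B_ack=1000
After event 5: A_seq=1000 A_ack=2243 B_seq=2243 B_ack=1000
After event 6: A_seq=1000 A_ack=2268 B_seq=2268 B_ack=1000

1000 2268 2268 1000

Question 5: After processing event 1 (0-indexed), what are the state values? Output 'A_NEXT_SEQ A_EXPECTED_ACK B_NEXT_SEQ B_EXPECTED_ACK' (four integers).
After event 0: A_seq=1000 A_ack=2000 B_seq=2000 B_ack=1000
After event 1: A_seq=1000 A_ack=2000 B_seq=2122 B_ack=1000

1000 2000 2122 1000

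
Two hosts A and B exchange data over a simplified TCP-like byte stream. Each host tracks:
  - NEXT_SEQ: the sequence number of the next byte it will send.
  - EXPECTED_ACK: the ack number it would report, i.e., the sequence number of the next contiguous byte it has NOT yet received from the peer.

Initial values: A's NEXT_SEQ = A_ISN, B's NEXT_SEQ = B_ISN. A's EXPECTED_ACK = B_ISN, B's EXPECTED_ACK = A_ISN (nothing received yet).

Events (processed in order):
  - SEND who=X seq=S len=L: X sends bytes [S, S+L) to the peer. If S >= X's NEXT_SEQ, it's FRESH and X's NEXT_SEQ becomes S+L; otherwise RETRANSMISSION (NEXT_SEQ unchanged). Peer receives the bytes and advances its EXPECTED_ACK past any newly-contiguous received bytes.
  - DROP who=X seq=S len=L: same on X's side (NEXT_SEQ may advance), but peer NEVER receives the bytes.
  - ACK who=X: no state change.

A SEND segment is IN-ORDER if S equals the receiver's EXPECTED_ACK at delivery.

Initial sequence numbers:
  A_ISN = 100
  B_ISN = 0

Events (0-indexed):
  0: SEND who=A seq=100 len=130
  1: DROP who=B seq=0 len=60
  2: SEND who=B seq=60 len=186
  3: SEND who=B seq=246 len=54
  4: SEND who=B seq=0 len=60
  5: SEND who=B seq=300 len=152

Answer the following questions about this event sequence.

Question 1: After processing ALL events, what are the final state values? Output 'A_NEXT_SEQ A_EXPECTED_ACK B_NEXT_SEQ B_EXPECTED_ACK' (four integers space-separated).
Answer: 230 452 452 230

Derivation:
After event 0: A_seq=230 A_ack=0 B_seq=0 B_ack=230
After event 1: A_seq=230 A_ack=0 B_seq=60 B_ack=230
After event 2: A_seq=230 A_ack=0 B_seq=246 B_ack=230
After event 3: A_seq=230 A_ack=0 B_seq=300 B_ack=230
After event 4: A_seq=230 A_ack=300 B_seq=300 B_ack=230
After event 5: A_seq=230 A_ack=452 B_seq=452 B_ack=230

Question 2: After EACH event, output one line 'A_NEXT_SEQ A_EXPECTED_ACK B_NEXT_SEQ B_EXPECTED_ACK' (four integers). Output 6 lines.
230 0 0 230
230 0 60 230
230 0 246 230
230 0 300 230
230 300 300 230
230 452 452 230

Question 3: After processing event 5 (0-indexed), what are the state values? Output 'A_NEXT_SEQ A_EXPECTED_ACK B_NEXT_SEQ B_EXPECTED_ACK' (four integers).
After event 0: A_seq=230 A_ack=0 B_seq=0 B_ack=230
After event 1: A_seq=230 A_ack=0 B_seq=60 B_ack=230
After event 2: A_seq=230 A_ack=0 B_seq=246 B_ack=230
After event 3: A_seq=230 A_ack=0 B_seq=300 B_ack=230
After event 4: A_seq=230 A_ack=300 B_seq=300 B_ack=230
After event 5: A_seq=230 A_ack=452 B_seq=452 B_ack=230

230 452 452 230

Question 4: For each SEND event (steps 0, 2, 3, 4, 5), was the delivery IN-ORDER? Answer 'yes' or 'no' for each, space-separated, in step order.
Step 0: SEND seq=100 -> in-order
Step 2: SEND seq=60 -> out-of-order
Step 3: SEND seq=246 -> out-of-order
Step 4: SEND seq=0 -> in-order
Step 5: SEND seq=300 -> in-order

Answer: yes no no yes yes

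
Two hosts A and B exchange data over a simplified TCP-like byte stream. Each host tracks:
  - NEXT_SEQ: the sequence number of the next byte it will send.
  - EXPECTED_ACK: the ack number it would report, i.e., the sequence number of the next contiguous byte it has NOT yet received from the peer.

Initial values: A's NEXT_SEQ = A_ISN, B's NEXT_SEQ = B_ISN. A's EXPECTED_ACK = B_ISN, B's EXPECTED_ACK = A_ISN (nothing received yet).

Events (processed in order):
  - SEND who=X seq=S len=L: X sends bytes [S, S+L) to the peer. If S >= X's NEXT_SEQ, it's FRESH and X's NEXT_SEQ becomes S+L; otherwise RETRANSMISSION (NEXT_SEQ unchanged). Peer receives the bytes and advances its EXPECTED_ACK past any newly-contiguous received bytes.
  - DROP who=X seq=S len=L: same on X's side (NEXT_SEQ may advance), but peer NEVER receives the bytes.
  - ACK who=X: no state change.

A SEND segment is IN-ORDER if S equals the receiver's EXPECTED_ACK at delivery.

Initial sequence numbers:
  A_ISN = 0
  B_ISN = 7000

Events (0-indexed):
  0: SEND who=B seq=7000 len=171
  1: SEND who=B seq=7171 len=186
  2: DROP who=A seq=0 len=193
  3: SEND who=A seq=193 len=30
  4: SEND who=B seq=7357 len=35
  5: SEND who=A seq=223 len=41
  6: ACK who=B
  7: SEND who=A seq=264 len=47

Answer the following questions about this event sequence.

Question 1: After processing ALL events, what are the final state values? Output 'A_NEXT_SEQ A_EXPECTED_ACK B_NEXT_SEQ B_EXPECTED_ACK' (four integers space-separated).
Answer: 311 7392 7392 0

Derivation:
After event 0: A_seq=0 A_ack=7171 B_seq=7171 B_ack=0
After event 1: A_seq=0 A_ack=7357 B_seq=7357 B_ack=0
After event 2: A_seq=193 A_ack=7357 B_seq=7357 B_ack=0
After event 3: A_seq=223 A_ack=7357 B_seq=7357 B_ack=0
After event 4: A_seq=223 A_ack=7392 B_seq=7392 B_ack=0
After event 5: A_seq=264 A_ack=7392 B_seq=7392 B_ack=0
After event 6: A_seq=264 A_ack=7392 B_seq=7392 B_ack=0
After event 7: A_seq=311 A_ack=7392 B_seq=7392 B_ack=0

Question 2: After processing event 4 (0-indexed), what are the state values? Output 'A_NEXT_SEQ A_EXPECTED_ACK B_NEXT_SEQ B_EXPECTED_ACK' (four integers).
After event 0: A_seq=0 A_ack=7171 B_seq=7171 B_ack=0
After event 1: A_seq=0 A_ack=7357 B_seq=7357 B_ack=0
After event 2: A_seq=193 A_ack=7357 B_seq=7357 B_ack=0
After event 3: A_seq=223 A_ack=7357 B_seq=7357 B_ack=0
After event 4: A_seq=223 A_ack=7392 B_seq=7392 B_ack=0

223 7392 7392 0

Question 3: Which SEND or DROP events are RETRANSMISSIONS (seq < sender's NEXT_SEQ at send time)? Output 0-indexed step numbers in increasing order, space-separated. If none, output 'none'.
Answer: none

Derivation:
Step 0: SEND seq=7000 -> fresh
Step 1: SEND seq=7171 -> fresh
Step 2: DROP seq=0 -> fresh
Step 3: SEND seq=193 -> fresh
Step 4: SEND seq=7357 -> fresh
Step 5: SEND seq=223 -> fresh
Step 7: SEND seq=264 -> fresh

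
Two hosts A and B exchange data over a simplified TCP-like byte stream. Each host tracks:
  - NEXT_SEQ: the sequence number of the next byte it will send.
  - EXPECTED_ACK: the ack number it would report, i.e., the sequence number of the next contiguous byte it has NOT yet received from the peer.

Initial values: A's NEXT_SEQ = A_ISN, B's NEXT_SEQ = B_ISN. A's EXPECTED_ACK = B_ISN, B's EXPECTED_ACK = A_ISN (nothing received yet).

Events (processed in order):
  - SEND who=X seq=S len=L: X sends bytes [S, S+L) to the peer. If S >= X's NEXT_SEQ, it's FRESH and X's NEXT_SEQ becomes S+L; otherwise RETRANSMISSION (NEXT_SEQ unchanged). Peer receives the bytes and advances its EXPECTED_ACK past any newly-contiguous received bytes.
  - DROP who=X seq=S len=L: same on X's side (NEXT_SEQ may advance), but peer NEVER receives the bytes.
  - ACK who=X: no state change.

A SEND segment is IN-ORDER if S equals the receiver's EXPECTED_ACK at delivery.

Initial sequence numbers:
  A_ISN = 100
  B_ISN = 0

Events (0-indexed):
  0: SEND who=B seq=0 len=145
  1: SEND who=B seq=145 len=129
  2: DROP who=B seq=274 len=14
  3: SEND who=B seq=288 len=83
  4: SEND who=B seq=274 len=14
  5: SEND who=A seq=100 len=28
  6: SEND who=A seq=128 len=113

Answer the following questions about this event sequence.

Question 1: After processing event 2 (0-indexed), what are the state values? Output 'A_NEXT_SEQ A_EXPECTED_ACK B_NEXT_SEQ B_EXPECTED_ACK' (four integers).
After event 0: A_seq=100 A_ack=145 B_seq=145 B_ack=100
After event 1: A_seq=100 A_ack=274 B_seq=274 B_ack=100
After event 2: A_seq=100 A_ack=274 B_seq=288 B_ack=100

100 274 288 100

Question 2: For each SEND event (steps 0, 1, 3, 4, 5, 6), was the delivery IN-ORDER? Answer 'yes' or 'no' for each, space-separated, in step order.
Step 0: SEND seq=0 -> in-order
Step 1: SEND seq=145 -> in-order
Step 3: SEND seq=288 -> out-of-order
Step 4: SEND seq=274 -> in-order
Step 5: SEND seq=100 -> in-order
Step 6: SEND seq=128 -> in-order

Answer: yes yes no yes yes yes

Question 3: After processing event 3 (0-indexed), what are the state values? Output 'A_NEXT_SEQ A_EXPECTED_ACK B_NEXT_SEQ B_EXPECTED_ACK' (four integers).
After event 0: A_seq=100 A_ack=145 B_seq=145 B_ack=100
After event 1: A_seq=100 A_ack=274 B_seq=274 B_ack=100
After event 2: A_seq=100 A_ack=274 B_seq=288 B_ack=100
After event 3: A_seq=100 A_ack=274 B_seq=371 B_ack=100

100 274 371 100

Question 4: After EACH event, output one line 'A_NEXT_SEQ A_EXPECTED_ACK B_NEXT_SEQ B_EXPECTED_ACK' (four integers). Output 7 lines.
100 145 145 100
100 274 274 100
100 274 288 100
100 274 371 100
100 371 371 100
128 371 371 128
241 371 371 241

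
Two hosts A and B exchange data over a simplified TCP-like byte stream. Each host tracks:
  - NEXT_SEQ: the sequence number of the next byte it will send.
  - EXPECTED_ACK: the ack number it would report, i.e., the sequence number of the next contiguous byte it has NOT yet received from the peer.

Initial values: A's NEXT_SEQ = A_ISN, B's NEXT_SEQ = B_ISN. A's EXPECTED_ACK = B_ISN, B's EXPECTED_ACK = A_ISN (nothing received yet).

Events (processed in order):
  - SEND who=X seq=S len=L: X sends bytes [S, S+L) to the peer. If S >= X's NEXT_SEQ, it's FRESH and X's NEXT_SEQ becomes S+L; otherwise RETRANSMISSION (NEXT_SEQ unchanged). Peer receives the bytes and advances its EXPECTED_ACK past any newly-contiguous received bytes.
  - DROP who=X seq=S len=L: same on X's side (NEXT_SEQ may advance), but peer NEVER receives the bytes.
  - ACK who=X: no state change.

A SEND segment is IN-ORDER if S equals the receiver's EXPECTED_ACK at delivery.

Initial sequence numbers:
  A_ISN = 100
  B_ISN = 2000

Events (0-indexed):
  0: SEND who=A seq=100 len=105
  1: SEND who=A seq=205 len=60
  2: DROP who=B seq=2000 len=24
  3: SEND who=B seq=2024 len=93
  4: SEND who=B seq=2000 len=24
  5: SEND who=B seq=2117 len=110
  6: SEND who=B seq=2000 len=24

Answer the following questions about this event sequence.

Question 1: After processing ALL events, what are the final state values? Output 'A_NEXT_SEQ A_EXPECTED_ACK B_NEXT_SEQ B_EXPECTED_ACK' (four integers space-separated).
After event 0: A_seq=205 A_ack=2000 B_seq=2000 B_ack=205
After event 1: A_seq=265 A_ack=2000 B_seq=2000 B_ack=265
After event 2: A_seq=265 A_ack=2000 B_seq=2024 B_ack=265
After event 3: A_seq=265 A_ack=2000 B_seq=2117 B_ack=265
After event 4: A_seq=265 A_ack=2117 B_seq=2117 B_ack=265
After event 5: A_seq=265 A_ack=2227 B_seq=2227 B_ack=265
After event 6: A_seq=265 A_ack=2227 B_seq=2227 B_ack=265

Answer: 265 2227 2227 265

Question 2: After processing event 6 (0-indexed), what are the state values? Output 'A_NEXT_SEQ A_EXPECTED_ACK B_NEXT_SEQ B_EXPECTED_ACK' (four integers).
After event 0: A_seq=205 A_ack=2000 B_seq=2000 B_ack=205
After event 1: A_seq=265 A_ack=2000 B_seq=2000 B_ack=265
After event 2: A_seq=265 A_ack=2000 B_seq=2024 B_ack=265
After event 3: A_seq=265 A_ack=2000 B_seq=2117 B_ack=265
After event 4: A_seq=265 A_ack=2117 B_seq=2117 B_ack=265
After event 5: A_seq=265 A_ack=2227 B_seq=2227 B_ack=265
After event 6: A_seq=265 A_ack=2227 B_seq=2227 B_ack=265

265 2227 2227 265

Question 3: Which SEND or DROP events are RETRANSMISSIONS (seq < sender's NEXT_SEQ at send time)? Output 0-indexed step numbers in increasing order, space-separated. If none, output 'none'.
Answer: 4 6

Derivation:
Step 0: SEND seq=100 -> fresh
Step 1: SEND seq=205 -> fresh
Step 2: DROP seq=2000 -> fresh
Step 3: SEND seq=2024 -> fresh
Step 4: SEND seq=2000 -> retransmit
Step 5: SEND seq=2117 -> fresh
Step 6: SEND seq=2000 -> retransmit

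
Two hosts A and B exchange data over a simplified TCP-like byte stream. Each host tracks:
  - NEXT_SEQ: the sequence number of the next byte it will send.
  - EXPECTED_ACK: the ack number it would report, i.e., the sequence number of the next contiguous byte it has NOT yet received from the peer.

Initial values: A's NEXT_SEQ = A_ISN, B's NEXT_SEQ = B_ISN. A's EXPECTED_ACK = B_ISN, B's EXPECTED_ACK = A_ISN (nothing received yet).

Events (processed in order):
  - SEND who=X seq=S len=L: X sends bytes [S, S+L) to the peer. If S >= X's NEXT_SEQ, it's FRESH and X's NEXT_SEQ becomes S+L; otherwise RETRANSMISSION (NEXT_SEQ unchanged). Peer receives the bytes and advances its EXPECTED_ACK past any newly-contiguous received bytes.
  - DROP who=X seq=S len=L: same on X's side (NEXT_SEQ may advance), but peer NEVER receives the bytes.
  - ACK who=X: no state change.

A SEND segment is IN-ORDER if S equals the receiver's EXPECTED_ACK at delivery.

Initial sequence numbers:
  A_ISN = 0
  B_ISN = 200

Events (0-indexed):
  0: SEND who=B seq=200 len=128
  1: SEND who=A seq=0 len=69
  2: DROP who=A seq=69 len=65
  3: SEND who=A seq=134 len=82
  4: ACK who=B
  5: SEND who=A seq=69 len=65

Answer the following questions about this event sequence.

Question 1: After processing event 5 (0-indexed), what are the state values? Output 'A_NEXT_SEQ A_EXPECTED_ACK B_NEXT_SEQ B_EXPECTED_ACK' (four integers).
After event 0: A_seq=0 A_ack=328 B_seq=328 B_ack=0
After event 1: A_seq=69 A_ack=328 B_seq=328 B_ack=69
After event 2: A_seq=134 A_ack=328 B_seq=328 B_ack=69
After event 3: A_seq=216 A_ack=328 B_seq=328 B_ack=69
After event 4: A_seq=216 A_ack=328 B_seq=328 B_ack=69
After event 5: A_seq=216 A_ack=328 B_seq=328 B_ack=216

216 328 328 216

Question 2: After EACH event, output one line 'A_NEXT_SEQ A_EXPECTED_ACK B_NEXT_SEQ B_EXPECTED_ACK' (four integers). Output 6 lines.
0 328 328 0
69 328 328 69
134 328 328 69
216 328 328 69
216 328 328 69
216 328 328 216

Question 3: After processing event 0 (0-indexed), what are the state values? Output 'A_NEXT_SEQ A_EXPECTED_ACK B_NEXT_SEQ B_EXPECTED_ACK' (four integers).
After event 0: A_seq=0 A_ack=328 B_seq=328 B_ack=0

0 328 328 0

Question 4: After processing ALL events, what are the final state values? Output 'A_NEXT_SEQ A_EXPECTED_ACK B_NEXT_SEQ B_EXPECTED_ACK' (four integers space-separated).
Answer: 216 328 328 216

Derivation:
After event 0: A_seq=0 A_ack=328 B_seq=328 B_ack=0
After event 1: A_seq=69 A_ack=328 B_seq=328 B_ack=69
After event 2: A_seq=134 A_ack=328 B_seq=328 B_ack=69
After event 3: A_seq=216 A_ack=328 B_seq=328 B_ack=69
After event 4: A_seq=216 A_ack=328 B_seq=328 B_ack=69
After event 5: A_seq=216 A_ack=328 B_seq=328 B_ack=216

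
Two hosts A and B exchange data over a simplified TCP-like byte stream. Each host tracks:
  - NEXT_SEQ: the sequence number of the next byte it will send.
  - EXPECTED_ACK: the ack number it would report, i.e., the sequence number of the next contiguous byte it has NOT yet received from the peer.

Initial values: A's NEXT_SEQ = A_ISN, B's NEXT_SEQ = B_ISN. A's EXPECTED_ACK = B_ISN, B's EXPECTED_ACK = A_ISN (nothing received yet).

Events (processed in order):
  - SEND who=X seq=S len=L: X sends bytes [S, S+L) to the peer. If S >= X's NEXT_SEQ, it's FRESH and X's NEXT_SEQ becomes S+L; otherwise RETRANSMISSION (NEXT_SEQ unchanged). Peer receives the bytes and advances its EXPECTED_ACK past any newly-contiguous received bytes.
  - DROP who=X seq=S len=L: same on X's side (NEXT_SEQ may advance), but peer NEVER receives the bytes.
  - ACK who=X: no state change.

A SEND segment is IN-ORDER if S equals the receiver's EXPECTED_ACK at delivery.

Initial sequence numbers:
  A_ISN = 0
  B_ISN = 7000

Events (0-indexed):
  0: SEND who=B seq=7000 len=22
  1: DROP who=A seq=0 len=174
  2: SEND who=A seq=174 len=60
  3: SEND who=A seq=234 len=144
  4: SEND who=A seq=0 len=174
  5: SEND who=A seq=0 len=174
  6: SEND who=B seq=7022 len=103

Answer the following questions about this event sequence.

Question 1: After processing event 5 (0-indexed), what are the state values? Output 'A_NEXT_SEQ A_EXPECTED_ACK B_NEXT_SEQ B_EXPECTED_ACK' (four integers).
After event 0: A_seq=0 A_ack=7022 B_seq=7022 B_ack=0
After event 1: A_seq=174 A_ack=7022 B_seq=7022 B_ack=0
After event 2: A_seq=234 A_ack=7022 B_seq=7022 B_ack=0
After event 3: A_seq=378 A_ack=7022 B_seq=7022 B_ack=0
After event 4: A_seq=378 A_ack=7022 B_seq=7022 B_ack=378
After event 5: A_seq=378 A_ack=7022 B_seq=7022 B_ack=378

378 7022 7022 378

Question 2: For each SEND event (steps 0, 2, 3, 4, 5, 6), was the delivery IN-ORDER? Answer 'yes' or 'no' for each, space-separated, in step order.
Step 0: SEND seq=7000 -> in-order
Step 2: SEND seq=174 -> out-of-order
Step 3: SEND seq=234 -> out-of-order
Step 4: SEND seq=0 -> in-order
Step 5: SEND seq=0 -> out-of-order
Step 6: SEND seq=7022 -> in-order

Answer: yes no no yes no yes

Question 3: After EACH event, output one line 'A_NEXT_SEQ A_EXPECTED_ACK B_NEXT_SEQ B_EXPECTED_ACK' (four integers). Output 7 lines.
0 7022 7022 0
174 7022 7022 0
234 7022 7022 0
378 7022 7022 0
378 7022 7022 378
378 7022 7022 378
378 7125 7125 378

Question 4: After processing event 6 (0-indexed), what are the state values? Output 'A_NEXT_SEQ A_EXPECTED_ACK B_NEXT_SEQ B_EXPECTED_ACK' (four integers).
After event 0: A_seq=0 A_ack=7022 B_seq=7022 B_ack=0
After event 1: A_seq=174 A_ack=7022 B_seq=7022 B_ack=0
After event 2: A_seq=234 A_ack=7022 B_seq=7022 B_ack=0
After event 3: A_seq=378 A_ack=7022 B_seq=7022 B_ack=0
After event 4: A_seq=378 A_ack=7022 B_seq=7022 B_ack=378
After event 5: A_seq=378 A_ack=7022 B_seq=7022 B_ack=378
After event 6: A_seq=378 A_ack=7125 B_seq=7125 B_ack=378

378 7125 7125 378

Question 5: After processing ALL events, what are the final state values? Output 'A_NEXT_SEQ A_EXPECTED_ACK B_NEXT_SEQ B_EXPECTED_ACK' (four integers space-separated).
Answer: 378 7125 7125 378

Derivation:
After event 0: A_seq=0 A_ack=7022 B_seq=7022 B_ack=0
After event 1: A_seq=174 A_ack=7022 B_seq=7022 B_ack=0
After event 2: A_seq=234 A_ack=7022 B_seq=7022 B_ack=0
After event 3: A_seq=378 A_ack=7022 B_seq=7022 B_ack=0
After event 4: A_seq=378 A_ack=7022 B_seq=7022 B_ack=378
After event 5: A_seq=378 A_ack=7022 B_seq=7022 B_ack=378
After event 6: A_seq=378 A_ack=7125 B_seq=7125 B_ack=378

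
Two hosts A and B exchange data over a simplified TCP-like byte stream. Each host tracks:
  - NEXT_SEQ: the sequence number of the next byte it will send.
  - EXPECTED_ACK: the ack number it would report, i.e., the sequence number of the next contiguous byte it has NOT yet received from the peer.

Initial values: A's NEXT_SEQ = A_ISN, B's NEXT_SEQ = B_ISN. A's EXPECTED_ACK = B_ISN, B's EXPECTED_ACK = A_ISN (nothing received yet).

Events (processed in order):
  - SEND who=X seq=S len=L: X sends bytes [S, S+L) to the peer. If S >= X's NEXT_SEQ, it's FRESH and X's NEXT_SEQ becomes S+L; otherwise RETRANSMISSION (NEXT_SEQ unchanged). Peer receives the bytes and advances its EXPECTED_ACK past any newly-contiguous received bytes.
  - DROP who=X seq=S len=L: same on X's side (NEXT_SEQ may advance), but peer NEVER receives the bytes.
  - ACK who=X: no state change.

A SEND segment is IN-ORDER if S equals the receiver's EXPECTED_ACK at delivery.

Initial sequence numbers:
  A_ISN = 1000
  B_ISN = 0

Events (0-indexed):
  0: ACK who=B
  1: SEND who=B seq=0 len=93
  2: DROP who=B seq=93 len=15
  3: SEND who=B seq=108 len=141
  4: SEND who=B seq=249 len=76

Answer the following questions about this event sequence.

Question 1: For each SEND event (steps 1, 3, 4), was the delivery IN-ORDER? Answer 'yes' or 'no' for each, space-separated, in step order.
Step 1: SEND seq=0 -> in-order
Step 3: SEND seq=108 -> out-of-order
Step 4: SEND seq=249 -> out-of-order

Answer: yes no no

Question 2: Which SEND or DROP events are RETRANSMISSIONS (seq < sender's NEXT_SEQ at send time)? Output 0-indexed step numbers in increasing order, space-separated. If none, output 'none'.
Step 1: SEND seq=0 -> fresh
Step 2: DROP seq=93 -> fresh
Step 3: SEND seq=108 -> fresh
Step 4: SEND seq=249 -> fresh

Answer: none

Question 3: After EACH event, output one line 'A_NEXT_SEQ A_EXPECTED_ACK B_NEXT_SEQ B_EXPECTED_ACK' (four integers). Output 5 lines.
1000 0 0 1000
1000 93 93 1000
1000 93 108 1000
1000 93 249 1000
1000 93 325 1000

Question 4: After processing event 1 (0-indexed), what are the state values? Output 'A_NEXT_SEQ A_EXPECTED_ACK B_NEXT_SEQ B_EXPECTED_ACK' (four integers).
After event 0: A_seq=1000 A_ack=0 B_seq=0 B_ack=1000
After event 1: A_seq=1000 A_ack=93 B_seq=93 B_ack=1000

1000 93 93 1000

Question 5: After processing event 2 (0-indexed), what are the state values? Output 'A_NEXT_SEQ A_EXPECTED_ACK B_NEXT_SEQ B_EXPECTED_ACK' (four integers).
After event 0: A_seq=1000 A_ack=0 B_seq=0 B_ack=1000
After event 1: A_seq=1000 A_ack=93 B_seq=93 B_ack=1000
After event 2: A_seq=1000 A_ack=93 B_seq=108 B_ack=1000

1000 93 108 1000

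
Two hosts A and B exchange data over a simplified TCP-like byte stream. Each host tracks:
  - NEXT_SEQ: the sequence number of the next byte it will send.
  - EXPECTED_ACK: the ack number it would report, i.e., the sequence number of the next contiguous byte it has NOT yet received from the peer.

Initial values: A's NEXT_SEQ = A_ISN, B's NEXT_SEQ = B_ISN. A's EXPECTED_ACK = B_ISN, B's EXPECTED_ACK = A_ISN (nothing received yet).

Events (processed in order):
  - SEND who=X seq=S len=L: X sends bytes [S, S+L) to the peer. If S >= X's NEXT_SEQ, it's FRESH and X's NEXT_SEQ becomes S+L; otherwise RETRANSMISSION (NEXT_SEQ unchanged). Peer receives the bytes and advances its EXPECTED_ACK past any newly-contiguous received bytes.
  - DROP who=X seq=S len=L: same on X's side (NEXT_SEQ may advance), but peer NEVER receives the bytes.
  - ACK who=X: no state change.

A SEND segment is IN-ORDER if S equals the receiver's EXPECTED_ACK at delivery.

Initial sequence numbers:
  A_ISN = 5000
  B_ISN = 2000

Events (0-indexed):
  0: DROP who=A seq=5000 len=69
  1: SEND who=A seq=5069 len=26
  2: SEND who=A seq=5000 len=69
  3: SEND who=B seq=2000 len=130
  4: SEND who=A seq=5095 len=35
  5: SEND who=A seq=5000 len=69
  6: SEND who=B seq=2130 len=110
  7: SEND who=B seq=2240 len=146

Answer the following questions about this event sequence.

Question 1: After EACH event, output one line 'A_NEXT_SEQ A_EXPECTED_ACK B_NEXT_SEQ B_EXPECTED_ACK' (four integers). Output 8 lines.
5069 2000 2000 5000
5095 2000 2000 5000
5095 2000 2000 5095
5095 2130 2130 5095
5130 2130 2130 5130
5130 2130 2130 5130
5130 2240 2240 5130
5130 2386 2386 5130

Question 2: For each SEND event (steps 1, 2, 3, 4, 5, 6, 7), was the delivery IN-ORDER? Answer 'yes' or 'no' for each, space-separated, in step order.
Answer: no yes yes yes no yes yes

Derivation:
Step 1: SEND seq=5069 -> out-of-order
Step 2: SEND seq=5000 -> in-order
Step 3: SEND seq=2000 -> in-order
Step 4: SEND seq=5095 -> in-order
Step 5: SEND seq=5000 -> out-of-order
Step 6: SEND seq=2130 -> in-order
Step 7: SEND seq=2240 -> in-order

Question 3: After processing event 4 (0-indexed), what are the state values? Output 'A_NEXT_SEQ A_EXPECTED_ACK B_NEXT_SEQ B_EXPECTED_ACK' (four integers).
After event 0: A_seq=5069 A_ack=2000 B_seq=2000 B_ack=5000
After event 1: A_seq=5095 A_ack=2000 B_seq=2000 B_ack=5000
After event 2: A_seq=5095 A_ack=2000 B_seq=2000 B_ack=5095
After event 3: A_seq=5095 A_ack=2130 B_seq=2130 B_ack=5095
After event 4: A_seq=5130 A_ack=2130 B_seq=2130 B_ack=5130

5130 2130 2130 5130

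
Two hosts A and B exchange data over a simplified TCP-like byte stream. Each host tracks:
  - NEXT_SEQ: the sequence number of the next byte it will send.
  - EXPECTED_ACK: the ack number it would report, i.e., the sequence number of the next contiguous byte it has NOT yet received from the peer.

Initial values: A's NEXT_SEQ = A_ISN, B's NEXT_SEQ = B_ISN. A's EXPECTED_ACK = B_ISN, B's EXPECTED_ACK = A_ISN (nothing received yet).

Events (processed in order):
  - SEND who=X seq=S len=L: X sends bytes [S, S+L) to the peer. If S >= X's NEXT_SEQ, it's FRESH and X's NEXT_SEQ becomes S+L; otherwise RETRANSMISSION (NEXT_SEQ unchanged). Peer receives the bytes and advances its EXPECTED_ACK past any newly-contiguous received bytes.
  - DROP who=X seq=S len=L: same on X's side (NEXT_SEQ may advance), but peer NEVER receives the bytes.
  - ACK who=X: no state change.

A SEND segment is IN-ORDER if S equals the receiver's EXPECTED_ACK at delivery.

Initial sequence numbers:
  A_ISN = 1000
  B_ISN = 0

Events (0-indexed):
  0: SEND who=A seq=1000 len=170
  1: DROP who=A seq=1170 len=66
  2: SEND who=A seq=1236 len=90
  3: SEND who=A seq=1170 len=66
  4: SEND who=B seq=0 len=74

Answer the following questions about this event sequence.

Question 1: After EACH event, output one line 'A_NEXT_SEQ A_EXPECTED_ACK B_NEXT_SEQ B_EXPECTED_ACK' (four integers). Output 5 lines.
1170 0 0 1170
1236 0 0 1170
1326 0 0 1170
1326 0 0 1326
1326 74 74 1326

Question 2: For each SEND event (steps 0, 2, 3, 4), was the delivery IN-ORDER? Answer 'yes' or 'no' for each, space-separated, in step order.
Answer: yes no yes yes

Derivation:
Step 0: SEND seq=1000 -> in-order
Step 2: SEND seq=1236 -> out-of-order
Step 3: SEND seq=1170 -> in-order
Step 4: SEND seq=0 -> in-order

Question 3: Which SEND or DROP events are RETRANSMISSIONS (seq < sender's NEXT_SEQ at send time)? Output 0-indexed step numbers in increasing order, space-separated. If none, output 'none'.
Step 0: SEND seq=1000 -> fresh
Step 1: DROP seq=1170 -> fresh
Step 2: SEND seq=1236 -> fresh
Step 3: SEND seq=1170 -> retransmit
Step 4: SEND seq=0 -> fresh

Answer: 3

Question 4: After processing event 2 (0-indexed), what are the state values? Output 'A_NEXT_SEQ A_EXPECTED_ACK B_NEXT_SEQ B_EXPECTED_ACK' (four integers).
After event 0: A_seq=1170 A_ack=0 B_seq=0 B_ack=1170
After event 1: A_seq=1236 A_ack=0 B_seq=0 B_ack=1170
After event 2: A_seq=1326 A_ack=0 B_seq=0 B_ack=1170

1326 0 0 1170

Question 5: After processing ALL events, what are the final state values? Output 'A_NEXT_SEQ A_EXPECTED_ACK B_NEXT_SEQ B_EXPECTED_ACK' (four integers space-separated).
Answer: 1326 74 74 1326

Derivation:
After event 0: A_seq=1170 A_ack=0 B_seq=0 B_ack=1170
After event 1: A_seq=1236 A_ack=0 B_seq=0 B_ack=1170
After event 2: A_seq=1326 A_ack=0 B_seq=0 B_ack=1170
After event 3: A_seq=1326 A_ack=0 B_seq=0 B_ack=1326
After event 4: A_seq=1326 A_ack=74 B_seq=74 B_ack=1326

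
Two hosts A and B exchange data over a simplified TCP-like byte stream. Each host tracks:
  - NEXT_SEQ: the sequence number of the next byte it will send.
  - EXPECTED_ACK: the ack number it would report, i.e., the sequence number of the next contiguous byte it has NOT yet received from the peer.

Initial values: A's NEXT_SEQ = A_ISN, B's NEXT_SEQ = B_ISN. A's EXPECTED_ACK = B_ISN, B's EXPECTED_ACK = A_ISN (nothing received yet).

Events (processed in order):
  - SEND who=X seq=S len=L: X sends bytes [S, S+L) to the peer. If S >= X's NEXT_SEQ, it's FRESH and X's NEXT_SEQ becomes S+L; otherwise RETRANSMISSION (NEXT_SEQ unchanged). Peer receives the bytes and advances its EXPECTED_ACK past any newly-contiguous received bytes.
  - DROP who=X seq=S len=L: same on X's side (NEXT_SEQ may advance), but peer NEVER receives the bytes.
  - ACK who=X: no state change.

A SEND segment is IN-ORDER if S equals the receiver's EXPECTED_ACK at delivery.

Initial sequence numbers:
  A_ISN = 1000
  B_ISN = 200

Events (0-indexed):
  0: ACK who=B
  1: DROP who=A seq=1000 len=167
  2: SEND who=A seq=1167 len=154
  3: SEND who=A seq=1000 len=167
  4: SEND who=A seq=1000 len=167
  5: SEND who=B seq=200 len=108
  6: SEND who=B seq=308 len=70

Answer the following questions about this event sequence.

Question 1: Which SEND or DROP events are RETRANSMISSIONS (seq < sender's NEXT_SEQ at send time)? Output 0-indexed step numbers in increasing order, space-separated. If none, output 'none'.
Step 1: DROP seq=1000 -> fresh
Step 2: SEND seq=1167 -> fresh
Step 3: SEND seq=1000 -> retransmit
Step 4: SEND seq=1000 -> retransmit
Step 5: SEND seq=200 -> fresh
Step 6: SEND seq=308 -> fresh

Answer: 3 4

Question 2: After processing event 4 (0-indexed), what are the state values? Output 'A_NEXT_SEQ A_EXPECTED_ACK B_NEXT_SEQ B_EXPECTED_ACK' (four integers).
After event 0: A_seq=1000 A_ack=200 B_seq=200 B_ack=1000
After event 1: A_seq=1167 A_ack=200 B_seq=200 B_ack=1000
After event 2: A_seq=1321 A_ack=200 B_seq=200 B_ack=1000
After event 3: A_seq=1321 A_ack=200 B_seq=200 B_ack=1321
After event 4: A_seq=1321 A_ack=200 B_seq=200 B_ack=1321

1321 200 200 1321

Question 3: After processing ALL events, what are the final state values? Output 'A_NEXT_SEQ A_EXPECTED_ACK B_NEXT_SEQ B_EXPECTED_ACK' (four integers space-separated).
Answer: 1321 378 378 1321

Derivation:
After event 0: A_seq=1000 A_ack=200 B_seq=200 B_ack=1000
After event 1: A_seq=1167 A_ack=200 B_seq=200 B_ack=1000
After event 2: A_seq=1321 A_ack=200 B_seq=200 B_ack=1000
After event 3: A_seq=1321 A_ack=200 B_seq=200 B_ack=1321
After event 4: A_seq=1321 A_ack=200 B_seq=200 B_ack=1321
After event 5: A_seq=1321 A_ack=308 B_seq=308 B_ack=1321
After event 6: A_seq=1321 A_ack=378 B_seq=378 B_ack=1321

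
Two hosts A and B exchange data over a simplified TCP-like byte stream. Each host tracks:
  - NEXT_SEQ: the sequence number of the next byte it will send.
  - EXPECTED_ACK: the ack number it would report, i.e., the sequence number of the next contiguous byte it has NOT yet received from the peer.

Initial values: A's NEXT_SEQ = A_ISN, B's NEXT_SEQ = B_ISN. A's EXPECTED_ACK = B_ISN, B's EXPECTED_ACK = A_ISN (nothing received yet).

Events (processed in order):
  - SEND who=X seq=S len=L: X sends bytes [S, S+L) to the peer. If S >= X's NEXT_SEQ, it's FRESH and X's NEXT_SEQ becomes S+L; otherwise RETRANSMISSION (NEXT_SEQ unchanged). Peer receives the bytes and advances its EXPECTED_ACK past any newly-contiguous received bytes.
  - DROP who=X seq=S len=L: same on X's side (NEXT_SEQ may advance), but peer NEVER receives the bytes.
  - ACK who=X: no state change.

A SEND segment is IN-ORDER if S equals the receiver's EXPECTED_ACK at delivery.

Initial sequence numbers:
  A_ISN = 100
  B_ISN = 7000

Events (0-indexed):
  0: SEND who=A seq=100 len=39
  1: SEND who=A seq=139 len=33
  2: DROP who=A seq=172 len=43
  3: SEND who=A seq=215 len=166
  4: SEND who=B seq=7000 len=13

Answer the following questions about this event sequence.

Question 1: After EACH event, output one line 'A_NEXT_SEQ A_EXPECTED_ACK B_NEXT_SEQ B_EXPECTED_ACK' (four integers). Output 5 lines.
139 7000 7000 139
172 7000 7000 172
215 7000 7000 172
381 7000 7000 172
381 7013 7013 172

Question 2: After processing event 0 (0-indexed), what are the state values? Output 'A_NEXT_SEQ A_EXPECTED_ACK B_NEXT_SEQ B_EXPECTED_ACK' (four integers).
After event 0: A_seq=139 A_ack=7000 B_seq=7000 B_ack=139

139 7000 7000 139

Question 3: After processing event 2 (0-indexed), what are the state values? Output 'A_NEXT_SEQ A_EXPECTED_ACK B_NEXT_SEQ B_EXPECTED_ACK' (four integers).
After event 0: A_seq=139 A_ack=7000 B_seq=7000 B_ack=139
After event 1: A_seq=172 A_ack=7000 B_seq=7000 B_ack=172
After event 2: A_seq=215 A_ack=7000 B_seq=7000 B_ack=172

215 7000 7000 172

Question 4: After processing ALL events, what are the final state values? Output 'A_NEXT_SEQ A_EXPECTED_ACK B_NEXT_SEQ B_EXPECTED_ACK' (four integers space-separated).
After event 0: A_seq=139 A_ack=7000 B_seq=7000 B_ack=139
After event 1: A_seq=172 A_ack=7000 B_seq=7000 B_ack=172
After event 2: A_seq=215 A_ack=7000 B_seq=7000 B_ack=172
After event 3: A_seq=381 A_ack=7000 B_seq=7000 B_ack=172
After event 4: A_seq=381 A_ack=7013 B_seq=7013 B_ack=172

Answer: 381 7013 7013 172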